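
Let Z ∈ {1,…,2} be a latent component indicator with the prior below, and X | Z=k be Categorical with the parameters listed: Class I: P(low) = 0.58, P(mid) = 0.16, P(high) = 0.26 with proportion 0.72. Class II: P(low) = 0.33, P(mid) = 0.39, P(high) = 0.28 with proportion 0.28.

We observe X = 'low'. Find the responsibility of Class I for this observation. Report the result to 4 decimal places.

By Bayes' theorem, P(k | x) = P(Z=k) f_k(x) / Σ_j P(Z=j) f_j(x).
Categorical probabilities:
  L_I = 0.58
  L_II = 0.33
Multiply by the mixture weights:
  P(Z=I)·L_I = 0.72 × 0.58 = 0.4176
  P(Z=II)·L_II = 0.28 × 0.33 = 0.0924
Sum: 0.4176 + 0.0924 = 0.51
So the posterior for Class I is 0.4176 / 0.51 ≈ 0.8188.

0.8188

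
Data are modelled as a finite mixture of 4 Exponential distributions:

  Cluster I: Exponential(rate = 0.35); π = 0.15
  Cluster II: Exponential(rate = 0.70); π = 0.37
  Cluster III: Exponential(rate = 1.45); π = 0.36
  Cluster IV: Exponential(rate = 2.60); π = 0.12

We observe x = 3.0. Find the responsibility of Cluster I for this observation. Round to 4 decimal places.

0.3226

P(component k | x) = P(Z=k)·f_k(x) / marginal(x), where marginal(x) = Σ_j P(Z=j)·f_j(x).
Exponential densities:
  p_I = 0.35·e^(−0.35·3.0) = 0.35·e^(−1.0500) = 0.122478
  p_II = 0.70·e^(−0.70·3.0) = 0.70·e^(−2.1000) = 0.0857195
  p_III = 1.45·e^(−1.45·3.0) = 1.45·e^(−4.3500) = 0.0187149
  p_IV = 2.60·e^(−2.60·3.0) = 2.60·e^(−7.8000) = 0.00106531
Unnormalised posteriors:
  P(Z=I)·p_I = 0.15 × 0.122478 = 0.0183717
  P(Z=II)·p_II = 0.37 × 0.0857195 = 0.0317162
  P(Z=III)·p_III = 0.36 × 0.0187149 = 0.00673736
  P(Z=IV)·p_IV = 0.12 × 0.00106531 = 0.000127837
Evidence: 0.0183717 + 0.0317162 + 0.00673736 + 0.000127837 = 0.0569531
P(Cluster I | data) = 0.0183717 / 0.0569531 ≈ 0.3226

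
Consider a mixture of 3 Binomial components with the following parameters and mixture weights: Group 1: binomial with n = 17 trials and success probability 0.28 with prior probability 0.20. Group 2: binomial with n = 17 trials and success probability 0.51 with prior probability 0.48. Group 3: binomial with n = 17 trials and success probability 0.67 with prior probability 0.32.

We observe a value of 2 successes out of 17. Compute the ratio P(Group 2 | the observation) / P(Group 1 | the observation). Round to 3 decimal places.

Since P(k|x) ∝ π_k f_k(x), the posterior odds are π_i f_i(x) / (π_j f_j(x)).
Component likelihoods at x = 2 successes out of 17:
  f_1 = C(17,2)·0.28^2·0.72^15 = 136·0.0784·0.00724415 = 0.07724
  f_2 = C(17,2)·0.51^2·0.49^15 = 136·0.2601·2.25393e-05 = 0.000797298
  f_3 = C(17,2)·0.67^2·0.33^15 = 136·0.4489·5.99389e-08 = 3.6593e-06
Odds = (0.48/0.20) × (0.000797298/0.07724) = 2.4 × 0.0103223 ≈ 0.025

0.025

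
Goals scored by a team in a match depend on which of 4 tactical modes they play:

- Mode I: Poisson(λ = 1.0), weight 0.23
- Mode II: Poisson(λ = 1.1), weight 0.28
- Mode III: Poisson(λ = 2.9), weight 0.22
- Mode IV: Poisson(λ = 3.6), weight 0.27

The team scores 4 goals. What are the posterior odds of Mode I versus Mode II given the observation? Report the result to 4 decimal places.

0.6201

Posterior odds = (w_i f_i(x)) / (w_j f_j(x)); the normalising sum cancels.
Poisson probabilities:
  p_I = 0.0153283
  p_II = 0.0203065
  p_III = 0.162154
  p_IV = 0.191222
Odds = (0.23/0.28) × (0.0153283/0.0203065) = 0.821429 × 0.754847 ≈ 0.6201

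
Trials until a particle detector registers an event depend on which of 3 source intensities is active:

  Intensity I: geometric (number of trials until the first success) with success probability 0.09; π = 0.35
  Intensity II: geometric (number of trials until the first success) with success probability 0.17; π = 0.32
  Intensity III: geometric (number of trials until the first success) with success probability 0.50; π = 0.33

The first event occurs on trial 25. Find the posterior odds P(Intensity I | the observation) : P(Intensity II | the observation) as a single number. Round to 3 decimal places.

Posterior odds = (π_i f_i(x)) / (π_j f_j(x)); the normalising sum cancels.
Evaluate each component's likelihood at the observed value:
  L_I = 0.00935914
  L_II = 0.00194233
  L_III = 2.98023e-08
0.0032757 / 0.000621546 ≈ 5.270

5.270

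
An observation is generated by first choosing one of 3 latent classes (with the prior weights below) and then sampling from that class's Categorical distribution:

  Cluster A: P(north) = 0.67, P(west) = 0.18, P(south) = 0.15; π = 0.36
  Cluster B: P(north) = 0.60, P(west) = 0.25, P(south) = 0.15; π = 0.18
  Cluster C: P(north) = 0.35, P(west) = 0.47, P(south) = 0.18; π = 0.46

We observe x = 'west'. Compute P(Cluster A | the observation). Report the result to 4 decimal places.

P(component k | x) = P(Z=k)·f_k(x) / marginal(x), where marginal(x) = Σ_j P(Z=j)·f_j(x).
Evaluate each component's likelihood at the observed value:
  L_A = P(west | comp) = 0.18
  L_B = P(west | comp) = 0.25
  L_C = P(west | comp) = 0.47
Weight by the priors:
  P(Z=A)·L_A = 0.36 × 0.18 = 0.0648
  P(Z=B)·L_B = 0.18 × 0.25 = 0.045
  P(Z=C)·L_C = 0.46 × 0.47 = 0.2162
Denominator: 0.0648 + 0.045 + 0.2162 = 0.326
Responsibility of Cluster A: 0.0648 / 0.326 ≈ 0.1988

0.1988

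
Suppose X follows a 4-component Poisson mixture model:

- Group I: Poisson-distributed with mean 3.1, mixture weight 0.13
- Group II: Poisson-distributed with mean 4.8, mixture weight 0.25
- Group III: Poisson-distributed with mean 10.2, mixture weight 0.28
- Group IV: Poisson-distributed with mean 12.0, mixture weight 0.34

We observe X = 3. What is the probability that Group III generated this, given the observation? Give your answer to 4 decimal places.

Posterior ∝ prior × likelihood, so P(k | x) ∝ π_k f_k(x); normalise over all components.
Evaluate each component's likelihood at the observed value:
  p_I = 0.223677
  p_II = 0.151691
  p_III = 0.00657424
  p_IV = 0.00176953
Prior × likelihood for each component:
  π_I·p_I = 0.13 × 0.223677 = 0.029078
  π_II·p_II = 0.25 × 0.151691 = 0.0379227
  π_III·p_III = 0.28 × 0.00657424 = 0.00184079
  π_IV·p_IV = 0.34 × 0.00176953 = 0.000601641
Marginal: 0.029078 + 0.0379227 + 0.00184079 + 0.000601641 = 0.0694431
P(Group III | 3) ≈ 0.0265

0.0265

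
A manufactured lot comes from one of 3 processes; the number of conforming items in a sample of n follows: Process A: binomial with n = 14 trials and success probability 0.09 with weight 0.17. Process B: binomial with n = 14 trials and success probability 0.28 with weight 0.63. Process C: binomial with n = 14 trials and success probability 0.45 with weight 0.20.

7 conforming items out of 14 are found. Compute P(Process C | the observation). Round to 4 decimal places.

By Bayes' theorem, P(k | x) = w_k f_k(x) / Σ_j w_j f_j(x).
Binomial probabilities:
  L_A = 8.48271e-05
  L_B = 0.0464495
  L_C = 0.195242
Prior × likelihood for each component:
  w_A·L_A = 0.17 × 8.48271e-05 = 1.44206e-05
  w_B·L_B = 0.63 × 0.0464495 = 0.0292632
  w_C·L_C = 0.20 × 0.195242 = 0.0390484
Sum: 1.44206e-05 + 0.0292632 + 0.0390484 = 0.068326
P(Process C | x) = 0.0390484 / 0.068326 ≈ 0.5715

0.5715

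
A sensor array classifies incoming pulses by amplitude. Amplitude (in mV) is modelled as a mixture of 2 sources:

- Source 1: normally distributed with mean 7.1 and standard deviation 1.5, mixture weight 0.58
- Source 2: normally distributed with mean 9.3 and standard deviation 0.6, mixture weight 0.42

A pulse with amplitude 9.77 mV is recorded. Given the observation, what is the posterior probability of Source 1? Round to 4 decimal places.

The responsibility of component k is P(Z=k) f_k(x) divided by Σ_j P(Z=j) f_j(x).
Component likelihoods at x = 9.77 mV:
  f_1 = (1/(1.5·√(2π)))·exp(−(9.77−7.1)²/(2·1.5²)) = 0.265962·exp(-1.58420) = 0.0545519
  f_2 = (1/(0.6·√(2π)))·exp(−(9.77−9.3)²/(2·0.6²)) = 0.664904·exp(-0.30681) = 0.489232
Multiply by the mixture weights:
  P(Z=1)·f_1 = 0.58 × 0.0545519 = 0.0316401
  P(Z=2)·f_2 = 0.42 × 0.489232 = 0.205477
Sum: 0.0316401 + 0.205477 = 0.237118
Responsibility of Source 1: 0.0316401 / 0.237118 ≈ 0.1334

0.1334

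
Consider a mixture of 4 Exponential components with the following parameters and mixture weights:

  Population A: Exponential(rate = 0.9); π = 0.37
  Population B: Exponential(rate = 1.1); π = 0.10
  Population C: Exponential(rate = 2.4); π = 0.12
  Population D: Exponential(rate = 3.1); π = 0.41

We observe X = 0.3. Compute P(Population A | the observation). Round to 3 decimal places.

The responsibility of component k is π_k f_k(x) divided by Σ_j π_j f_j(x).
Evaluate each component's likelihood at the observed value:
  p_A = 0.9·e^(−0.9·0.3) = 0.9·e^(−0.2700) = 0.687042
  p_B = 1.1·e^(−1.1·0.3) = 1.1·e^(−0.3300) = 0.790816
  p_C = 2.4·e^(−2.4·0.3) = 2.4·e^(−0.7200) = 1.16821
  p_D = 3.1·e^(−3.1·0.3) = 3.1·e^(−0.9300) = 1.22312
Prior × likelihood for each component:
  π_A·p_A = 0.37 × 0.687042 = 0.254205
  π_B·p_B = 0.10 × 0.790816 = 0.0790816
  π_C·p_C = 0.12 × 1.16821 = 0.140185
  π_D·p_D = 0.41 × 1.22312 = 0.501478
Sum: 0.254205 + 0.0790816 + 0.140185 + 0.501478 = 0.974949
P(Population A | 0.3) ≈ 0.261

0.261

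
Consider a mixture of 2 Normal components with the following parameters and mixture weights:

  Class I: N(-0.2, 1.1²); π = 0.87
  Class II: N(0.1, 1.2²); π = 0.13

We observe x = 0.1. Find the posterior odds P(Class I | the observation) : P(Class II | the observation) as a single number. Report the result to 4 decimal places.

7.0342

Since P(k|x) ∝ π_k f_k(x), the posterior odds are π_i f_i(x) / (π_j f_j(x)).
Evaluate each component's likelihood at the observed value:
  L_I = (1/(1.1·√(2π)))·exp(−(0.1−-0.2)²/(2·1.1²)) = 0.362675·exp(-0.03719) = 0.349435
  L_II = (1/(1.2·√(2π)))·exp(−(0.1−0.1)²/(2·1.2²)) = 0.332452·exp(-0.00000) = 0.332452
Odds = (0.87/0.13) × (0.349435/0.332452) = 6.69231 × 1.05108 ≈ 7.0342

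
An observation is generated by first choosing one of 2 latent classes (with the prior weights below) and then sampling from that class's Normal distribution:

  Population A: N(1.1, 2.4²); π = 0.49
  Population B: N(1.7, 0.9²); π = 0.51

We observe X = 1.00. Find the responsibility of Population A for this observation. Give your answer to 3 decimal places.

By Bayes' theorem, P(k | x) = π_k f_k(x) / Σ_j π_j f_j(x).
Evaluate each component's likelihood at the observed value:
  f_A = 0.166082
  f_B = 0.327572
Unnormalised posteriors:
  π_A·f_A = 0.49 × 0.166082 = 0.08138
  π_B·f_B = 0.51 × 0.327572 = 0.167062
Normaliser: 0.08138 + 0.167062 = 0.248442
P(Population A | the observation) ≈ 0.328

0.328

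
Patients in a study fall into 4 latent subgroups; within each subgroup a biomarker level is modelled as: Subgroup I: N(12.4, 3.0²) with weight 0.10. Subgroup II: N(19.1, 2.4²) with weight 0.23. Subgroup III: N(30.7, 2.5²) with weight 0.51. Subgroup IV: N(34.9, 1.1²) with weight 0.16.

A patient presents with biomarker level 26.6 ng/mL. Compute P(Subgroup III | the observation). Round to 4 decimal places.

0.9865

By Bayes' theorem, P(k | x) = π_k f_k(x) / Σ_j π_j f_j(x).
Evaluate each component's likelihood at the observed value:
  L_I = (1/(3.0·√(2π)))·exp(−(26.6−12.4)²/(2·3.0²)) = 0.132981·exp(-11.20222) = 1.81437e-06
  L_II = (1/(2.4·√(2π)))·exp(−(26.6−19.1)²/(2·2.4²)) = 0.166226·exp(-4.88281) = 0.00125927
  L_III = (1/(2.5·√(2π)))·exp(−(26.6−30.7)²/(2·2.5²)) = 0.159577·exp(-1.34480) = 0.0415844
  L_IV = (1/(1.1·√(2π)))·exp(−(26.6−34.9)²/(2·1.1²)) = 0.362675·exp(-28.46694) = 1.5721e-13
Unnormalised posteriors:
  π_I·L_I = 0.10 × 1.81437e-06 = 1.81437e-07
  π_II·L_II = 0.23 × 0.00125927 = 0.000289633
  π_III·L_III = 0.51 × 0.0415844 = 0.0212081
  π_IV·L_IV = 0.16 × 1.5721e-13 = 2.51537e-14
Evidence: 1.81437e-07 + 0.000289633 + 0.0212081 + 2.51537e-14 = 0.0214979
So the posterior for Subgroup III is 0.0212081 / 0.0214979 ≈ 0.9865.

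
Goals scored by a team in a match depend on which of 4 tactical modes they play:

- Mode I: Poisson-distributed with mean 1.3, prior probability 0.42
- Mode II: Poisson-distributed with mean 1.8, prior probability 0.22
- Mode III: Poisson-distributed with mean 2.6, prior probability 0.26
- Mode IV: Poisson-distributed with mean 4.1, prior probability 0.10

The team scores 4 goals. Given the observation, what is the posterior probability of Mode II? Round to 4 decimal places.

0.1854

Posterior ∝ prior × likelihood, so P(k | x) ∝ π_k f_k(x); normalise over all components.
Poisson probabilities:
  p_I = 0.0324324
  p_II = 0.0723017
  p_III = 0.141422
  p_IV = 0.195127
Prior × likelihood for each component:
  π_I·p_I = 0.42 × 0.0324324 = 0.0136216
  π_II·p_II = 0.22 × 0.0723017 = 0.0159064
  π_III·p_III = 0.26 × 0.141422 = 0.0367697
  π_IV·p_IV = 0.10 × 0.195127 = 0.0195127
Normaliser: 0.0136216 + 0.0159064 + 0.0367697 + 0.0195127 = 0.0858104
So the posterior for Mode II is 0.0159064 / 0.0858104 ≈ 0.1854.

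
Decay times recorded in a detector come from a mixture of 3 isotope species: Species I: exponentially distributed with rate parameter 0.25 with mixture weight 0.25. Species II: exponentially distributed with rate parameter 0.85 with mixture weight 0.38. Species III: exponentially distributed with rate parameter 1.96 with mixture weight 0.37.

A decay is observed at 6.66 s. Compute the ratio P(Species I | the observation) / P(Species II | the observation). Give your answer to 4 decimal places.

Only the two components matter; the odds are (π_i f_i(x)) / (π_j f_j(x)).
Component likelihoods at x = 6.66 s:
  L_I = 0.25·e^(−0.25·6.66) = 0.25·e^(−1.6650) = 0.0472977
  L_II = 0.85·e^(−0.85·6.66) = 0.85·e^(−5.6610) = 0.00295718
  L_III = 1.96·e^(−1.96·6.66) = 1.96·e^(−13.0536) = 4.19904e-06
Posterior odds = (π_I·L_I) / (π_II·L_II) = (0.25·0.0472977) / (0.38·0.00295718) = 0.0118244 / 0.00112373 ≈ 10.5225

10.5225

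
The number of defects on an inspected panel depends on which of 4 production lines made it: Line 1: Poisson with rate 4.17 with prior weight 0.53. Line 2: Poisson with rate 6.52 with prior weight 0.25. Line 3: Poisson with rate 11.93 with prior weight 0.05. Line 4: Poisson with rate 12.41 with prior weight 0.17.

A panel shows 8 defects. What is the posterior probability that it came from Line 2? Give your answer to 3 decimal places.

0.486

P(component k | x) = P(Z=k)·f_k(x) / marginal(x), where marginal(x) = Σ_j P(Z=j)·f_j(x).
Poisson probabilities:
  p_1 = 0.0350397
  p_2 = 0.11936
  p_3 = 0.067061
  p_4 = 0.056893
Weight by the priors:
  P(Z=1)·p_1 = 0.53 × 0.0350397 = 0.018571
  P(Z=2)·p_2 = 0.25 × 0.11936 = 0.0298401
  P(Z=3)·p_3 = 0.05 × 0.067061 = 0.00335305
  P(Z=4)·p_4 = 0.17 × 0.056893 = 0.00967182
Evidence: 0.018571 + 0.0298401 + 0.00335305 + 0.00967182 = 0.061436
P(Line 2 | the observation) = 0.0298401 / 0.061436 ≈ 0.486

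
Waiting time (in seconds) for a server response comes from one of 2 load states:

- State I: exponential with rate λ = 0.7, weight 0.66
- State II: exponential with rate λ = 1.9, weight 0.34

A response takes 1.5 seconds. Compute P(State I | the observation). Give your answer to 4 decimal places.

Posterior ∝ prior × likelihood, so P(k | x) ∝ π_k f_k(x); normalise over all components.
Evaluate each component's likelihood at the observed value:
  p_I = 0.244956
  p_II = 0.109904
Prior × likelihood for each component:
  π_I·p_I = 0.66 × 0.244956 = 0.161671
  π_II·p_II = 0.34 × 0.109904 = 0.0373674
Denominator: 0.161671 + 0.0373674 = 0.199039
Responsibility of State I: 0.161671 / 0.199039 ≈ 0.8123

0.8123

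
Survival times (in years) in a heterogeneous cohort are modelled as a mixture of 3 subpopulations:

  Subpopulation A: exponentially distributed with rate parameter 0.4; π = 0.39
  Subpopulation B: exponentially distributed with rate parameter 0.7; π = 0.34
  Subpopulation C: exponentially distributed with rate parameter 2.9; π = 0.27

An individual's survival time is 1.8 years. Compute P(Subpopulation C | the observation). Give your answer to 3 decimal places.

0.029

The responsibility of component k is P(Z=k) f_k(x) divided by Σ_j P(Z=j) f_j(x).
Evaluate each component's likelihood at the observed value:
  L_A = 0.4·e^(−0.4·1.8) = 0.4·e^(−0.7200) = 0.194701
  L_B = 0.7·e^(−0.7·1.8) = 0.7·e^(−1.2600) = 0.198558
  L_C = 2.9·e^(−2.9·1.8) = 2.9·e^(−5.2200) = 0.0156813
Weight by the priors:
  P(Z=A)·L_A = 0.39 × 0.194701 = 0.0759334
  P(Z=B)·L_B = 0.34 × 0.198558 = 0.0675097
  P(Z=C)·L_C = 0.27 × 0.0156813 = 0.00423394
Normaliser: 0.0759334 + 0.0675097 + 0.00423394 = 0.147677
P(Subpopulation C | data) = 0.00423394 / 0.147677 ≈ 0.029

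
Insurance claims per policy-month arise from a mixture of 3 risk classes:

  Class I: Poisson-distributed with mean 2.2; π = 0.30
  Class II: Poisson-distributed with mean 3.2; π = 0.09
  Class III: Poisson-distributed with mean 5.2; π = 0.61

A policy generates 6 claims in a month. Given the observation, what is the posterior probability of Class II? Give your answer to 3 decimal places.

0.053

Posterior ∝ prior × likelihood, so P(k | x) ∝ π_k f_k(x); normalise over all components.
Evaluate each component's likelihood at the observed value:
  f_I = e^(−2.2)·2.2^6/6! = 0.0174484
  f_II = e^(−3.2)·3.2^6/6! = 0.060789
  f_III = e^(−5.2)·5.2^6/6! = 0.15148
Multiply by the mixture weights:
  π_I·f_I = 0.30 × 0.0174484 = 0.00523452
  π_II·f_II = 0.09 × 0.060789 = 0.00547101
  π_III·f_III = 0.61 × 0.15148 = 0.092403
Denominator: 0.00523452 + 0.00547101 + 0.092403 = 0.103109
So the posterior for Class II is 0.00547101 / 0.103109 ≈ 0.053.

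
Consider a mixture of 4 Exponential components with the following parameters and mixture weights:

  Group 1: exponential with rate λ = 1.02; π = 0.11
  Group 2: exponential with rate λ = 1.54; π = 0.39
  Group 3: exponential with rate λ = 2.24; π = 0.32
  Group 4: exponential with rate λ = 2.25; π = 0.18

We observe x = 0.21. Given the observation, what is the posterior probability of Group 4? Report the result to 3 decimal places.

0.206

Apply Bayes' rule: the posterior for each component is proportional to its prior times its likelihood at x.
Evaluate each component's likelihood at the observed value:
  L_1 = 1.02·e^(−1.02·0.21) = 1.02·e^(−0.2142) = 0.823331
  L_2 = 1.54·e^(−1.54·0.21) = 1.54·e^(−0.3234) = 1.11447
  L_3 = 2.24·e^(−2.24·0.21) = 2.24·e^(−0.4704) = 1.39945
  L_4 = 2.25·e^(−2.25·0.21) = 2.25·e^(−0.4725) = 1.40274
Prior × likelihood for each component:
  π_1·L_1 = 0.11 × 0.823331 = 0.0905664
  π_2·L_2 = 0.39 × 1.11447 = 0.434645
  π_3·L_3 = 0.32 × 1.39945 = 0.447822
  π_4·L_4 = 0.18 × 1.40274 = 0.252494
Marginal: 0.0905664 + 0.434645 + 0.447822 + 0.252494 = 1.22553
P(Group 4 | the observation) ≈ 0.206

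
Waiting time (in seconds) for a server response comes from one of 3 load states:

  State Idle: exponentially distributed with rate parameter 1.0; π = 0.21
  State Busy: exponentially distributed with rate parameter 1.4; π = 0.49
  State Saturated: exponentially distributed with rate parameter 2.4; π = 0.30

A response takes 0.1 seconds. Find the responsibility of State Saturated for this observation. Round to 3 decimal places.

Posterior ∝ prior × likelihood, so P(k | x) ∝ π_k f_k(x); normalise over all components.
Exponential densities:
  L_Idle = 1.0·e^(−1.0·0.1) = 1.0·e^(−0.1000) = 0.904837
  L_Busy = 1.4·e^(−1.4·0.1) = 1.4·e^(−0.1400) = 1.2171
  L_Saturated = 2.4·e^(−2.4·0.1) = 2.4·e^(−0.2400) = 1.88791
Multiply by the mixture weights:
  π_Idle·L_Idle = 0.21 × 0.904837 = 0.190016
  π_Busy·L_Busy = 0.49 × 1.2171 = 0.59638
  π_Saturated·L_Saturated = 0.30 × 1.88791 = 0.566372
Evidence: 0.190016 + 0.59638 + 0.566372 = 1.35277
So the posterior for State Saturated is 0.566372 / 1.35277 ≈ 0.419.

0.419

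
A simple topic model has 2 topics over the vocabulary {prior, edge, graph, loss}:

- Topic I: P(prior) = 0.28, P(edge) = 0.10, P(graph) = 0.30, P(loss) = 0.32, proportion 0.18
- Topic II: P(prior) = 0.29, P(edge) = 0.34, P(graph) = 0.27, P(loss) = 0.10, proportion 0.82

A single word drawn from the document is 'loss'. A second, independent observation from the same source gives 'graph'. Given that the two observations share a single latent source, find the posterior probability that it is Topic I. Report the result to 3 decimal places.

P(component k | x) = π_k·f_k(x) / marginal(x), where marginal(x) = Σ_j π_j·f_j(x).
Since both observations come from the same component, the likelihood for component k is f_k(x₁)·f_k(x₂).
  p_I = [0.32] × [0.3] = 0.096
  p_II = [0.1] × [0.27] = 0.027
Prior × likelihood for each component:
  π_I·p_I = 0.18 × 0.096 = 0.01728
  π_II·p_II = 0.82 × 0.027 = 0.02214
Normaliser: 0.01728 + 0.02214 = 0.03942
Responsibility of Topic I: 0.01728 / 0.03942 ≈ 0.438

0.438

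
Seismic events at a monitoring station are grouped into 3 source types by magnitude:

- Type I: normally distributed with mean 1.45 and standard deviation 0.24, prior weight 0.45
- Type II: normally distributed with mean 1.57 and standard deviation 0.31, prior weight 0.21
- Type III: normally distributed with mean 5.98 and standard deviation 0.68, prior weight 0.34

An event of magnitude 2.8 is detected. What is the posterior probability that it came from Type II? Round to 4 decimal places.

The responsibility of component k is π_k f_k(x) divided by Σ_j π_j f_j(x).
Evaluate each component's likelihood at the observed value:
  L_I = (1/(0.24·√(2π)))·exp(−(2.8−1.45)²/(2·0.24²)) = 1.662260·exp(-15.82031) = 2.23885e-07
  L_II = (1/(0.31·√(2π)))·exp(−(2.8−1.57)²/(2·0.31²)) = 1.286911·exp(-7.87149) = 0.000490913
  L_III = (1/(0.68·√(2π)))·exp(−(2.8−5.98)²/(2·0.68²)) = 0.586680·exp(-10.93469) = 1.04599e-05
Prior × likelihood for each component:
  π_I·L_I = 0.45 × 2.23885e-07 = 1.00748e-07
  π_II·L_II = 0.21 × 0.000490913 = 0.000103092
  π_III·L_III = 0.34 × 1.04599e-05 = 3.55636e-06
Marginal: 1.00748e-07 + 0.000103092 + 3.55636e-06 = 0.000106749
So the posterior for Type II is 0.000103092 / 0.000106749 ≈ 0.9657.

0.9657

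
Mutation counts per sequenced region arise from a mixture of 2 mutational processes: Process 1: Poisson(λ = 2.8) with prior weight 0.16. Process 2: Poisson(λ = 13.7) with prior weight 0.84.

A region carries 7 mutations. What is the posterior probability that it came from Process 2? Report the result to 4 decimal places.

0.8668

The responsibility of component k is π_k f_k(x) divided by Σ_j π_j f_j(x).
Evaluate each component's likelihood at the observed value:
  p_1 = 0.0162799
  p_2 = 0.0201734
Unnormalised posteriors:
  π_1·p_1 = 0.16 × 0.0162799 = 0.00260478
  π_2·p_2 = 0.84 × 0.0201734 = 0.0169457
Denominator: 0.00260478 + 0.0169457 = 0.0195504
P(Process 2 | the observation) ≈ 0.8668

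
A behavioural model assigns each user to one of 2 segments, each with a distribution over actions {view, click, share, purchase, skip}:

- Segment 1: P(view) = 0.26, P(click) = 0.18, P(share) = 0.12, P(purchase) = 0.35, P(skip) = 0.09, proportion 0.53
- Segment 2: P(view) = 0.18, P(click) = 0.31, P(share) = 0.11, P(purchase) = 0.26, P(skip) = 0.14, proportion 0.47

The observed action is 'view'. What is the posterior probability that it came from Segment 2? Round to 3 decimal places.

Posterior ∝ prior × likelihood, so P(k | x) ∝ π_k f_k(x); normalise over all components.
Component likelihoods at x = 'view':
  L_1 = P(view | comp) = 0.26
  L_2 = P(view | comp) = 0.18
Prior × likelihood for each component:
  π_1·L_1 = 0.53 × 0.26 = 0.1378
  π_2·L_2 = 0.47 × 0.18 = 0.0846
Sum: 0.1378 + 0.0846 = 0.2224
Responsibility of Segment 2: 0.0846 / 0.2224 ≈ 0.380

0.380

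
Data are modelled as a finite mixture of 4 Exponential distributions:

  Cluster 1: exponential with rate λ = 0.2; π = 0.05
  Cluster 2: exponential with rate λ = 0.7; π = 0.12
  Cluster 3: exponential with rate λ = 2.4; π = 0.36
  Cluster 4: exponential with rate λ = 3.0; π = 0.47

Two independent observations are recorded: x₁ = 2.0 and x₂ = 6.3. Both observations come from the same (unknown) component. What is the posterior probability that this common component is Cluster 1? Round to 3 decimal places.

0.683

The responsibility of component k is π_k f_k(x) divided by Σ_j π_j f_j(x).
Since both observations come from the same component, the likelihood for component k is f_k(x₁)·f_k(x₂).
  p_1 = [0.2·e^(−0.2·2.0) = 0.2·e^(−0.4000) = 0.134064] × [0.0567308] = 0.00760556
  p_2 = [0.7·e^(−0.7·2.0) = 0.7·e^(−1.4000) = 0.172618] × [0.00850862] = 0.00146874
  p_3 = [2.4·e^(−2.4·2.0) = 2.4·e^(−4.8000) = 0.0197514] × [6.51146e-07] = 1.2861e-08
  p_4 = [3.0·e^(−3.0·2.0) = 3.0·e^(−6.0000) = 0.00743626] × [1.85761e-08] = 1.38137e-10
Weight by the priors:
  π_1·p_1 = 0.05 × 0.00760556 = 0.000380278
  π_2·p_2 = 0.12 × 0.00146874 = 0.000176249
  π_3·p_3 = 0.36 × 1.2861e-08 = 4.62998e-09
  π_4·p_4 = 0.47 × 1.38137e-10 = 6.49244e-11
Denominator: 0.000380278 + 0.000176249 + 4.62998e-09 + 6.49244e-11 = 0.000556532
P(Cluster 1 | x) ≈ 0.683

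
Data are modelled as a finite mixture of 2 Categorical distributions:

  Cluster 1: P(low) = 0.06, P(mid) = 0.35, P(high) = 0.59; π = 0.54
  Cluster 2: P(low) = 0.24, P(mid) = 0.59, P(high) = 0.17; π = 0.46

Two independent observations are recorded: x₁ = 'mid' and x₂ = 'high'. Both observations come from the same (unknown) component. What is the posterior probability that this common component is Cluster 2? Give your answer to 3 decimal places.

Apply Bayes' rule: the posterior for each component is proportional to its prior times its likelihood at x.
Since both observations come from the same component, the likelihood for component k is f_k(x₁)·f_k(x₂).
  L_1 = [0.35] × [0.59] = 0.2065
  L_2 = [0.59] × [0.17] = 0.1003
Weight by the priors:
  π_1·L_1 = 0.54 × 0.2065 = 0.11151
  π_2·L_2 = 0.46 × 0.1003 = 0.046138
Marginal: 0.11151 + 0.046138 = 0.157648
P(Cluster 2 | x) = 0.046138 / 0.157648 ≈ 0.293

0.293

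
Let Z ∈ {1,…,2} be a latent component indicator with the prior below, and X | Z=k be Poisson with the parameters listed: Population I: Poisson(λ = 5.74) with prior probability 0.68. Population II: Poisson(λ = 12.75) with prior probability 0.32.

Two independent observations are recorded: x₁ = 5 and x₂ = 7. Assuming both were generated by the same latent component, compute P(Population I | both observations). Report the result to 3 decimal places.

0.994

By Bayes' theorem, P(k | x) = π_k f_k(x) / Σ_j π_j f_j(x).
Since both observations come from the same component, the likelihood for component k is f_k(x₁)·f_k(x₂).
  L_I = [e^(−5.74)·5.74^5/5! = 0.166928] × [0.130949] = 0.021859
  L_II = [e^(−12.75)·12.75^5/5! = 0.0081492] × [0.0315418] = 0.00025704
Unnormalised posteriors:
  π_I·L_I = 0.68 × 0.021859 = 0.0148641
  π_II·L_II = 0.32 × 0.00025704 = 8.22529e-05
Marginal: 0.0148641 + 8.22529e-05 = 0.0149464
Responsibility of Population I: 0.0148641 / 0.0149464 ≈ 0.994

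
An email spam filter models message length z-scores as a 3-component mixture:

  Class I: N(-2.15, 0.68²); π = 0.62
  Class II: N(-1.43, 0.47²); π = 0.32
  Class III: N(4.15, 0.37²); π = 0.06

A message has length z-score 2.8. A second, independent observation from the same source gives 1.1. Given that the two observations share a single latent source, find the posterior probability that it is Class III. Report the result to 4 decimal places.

0.0212

Posterior ∝ prior × likelihood, so P(k | x) ∝ P(Z=k) f_k(x); normalise over all components.
Since both observations come from the same component, the likelihood for component k is f_k(x₁)·f_k(x₂).
  p_I = [1.82728e-12] × [6.42917e-06] = 1.17479e-17
  p_II = [2.18719e-18] × [4.33166e-07] = 9.47414e-25
  p_III = [0.00138646] × [1.89375e-15] = 2.6256e-18
Weight by the priors:
  P(Z=I)·p_I = 0.62 × 1.17479e-17 = 7.28369e-18
  P(Z=II)·p_II = 0.32 × 9.47414e-25 = 3.03172e-25
  P(Z=III)·p_III = 0.06 × 2.6256e-18 = 1.57536e-19
Normaliser: 7.28369e-18 + 3.03172e-25 + 1.57536e-19 = 7.44123e-18
Responsibility of Class III: 1.57536e-19 / 7.44123e-18 ≈ 0.0212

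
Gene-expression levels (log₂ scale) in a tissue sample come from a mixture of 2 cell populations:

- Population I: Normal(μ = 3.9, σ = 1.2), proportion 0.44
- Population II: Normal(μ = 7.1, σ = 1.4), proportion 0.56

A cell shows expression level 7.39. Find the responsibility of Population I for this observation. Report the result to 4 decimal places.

By Bayes' theorem, P(k | x) = π_k f_k(x) / Σ_j π_j f_j(x).
Normal densities:
  p_I = (1/(1.2·√(2π)))·exp(−(7.39−3.9)²/(2·1.2²)) = 0.332452·exp(-4.22920) = 0.00484184
  p_II = (1/(1.4·√(2π)))·exp(−(7.39−7.1)²/(2·1.4²)) = 0.284959·exp(-0.02145) = 0.27891
Unnormalised posteriors:
  π_I·p_I = 0.44 × 0.00484184 = 0.00213041
  π_II·p_II = 0.56 × 0.27891 = 0.15619
Sum: 0.00213041 + 0.15619 = 0.15832
P(Population I | the observation) = 0.00213041 / 0.15832 ≈ 0.0135

0.0135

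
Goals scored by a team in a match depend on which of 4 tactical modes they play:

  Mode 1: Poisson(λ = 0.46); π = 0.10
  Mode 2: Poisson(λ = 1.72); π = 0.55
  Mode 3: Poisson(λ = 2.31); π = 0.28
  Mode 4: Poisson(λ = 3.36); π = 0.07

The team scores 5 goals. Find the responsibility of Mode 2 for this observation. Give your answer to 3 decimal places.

0.341

By Bayes' theorem, P(k | x) = π_k f_k(x) / Σ_j π_j f_j(x).
Evaluate each component's likelihood at the observed value:
  L_1 = 0.000108351
  L_2 = 0.0224633
  L_3 = 0.0544075
  L_4 = 0.123961
Multiply by the mixture weights:
  π_1·L_1 = 0.10 × 0.000108351 = 1.08351e-05
  π_2·L_2 = 0.55 × 0.0224633 = 0.0123548
  π_3·L_3 = 0.28 × 0.0544075 = 0.0152341
  π_4·L_4 = 0.07 × 0.123961 = 0.00867728
Normaliser: 1.08351e-05 + 0.0123548 + 0.0152341 + 0.00867728 = 0.036277
P(Mode 2 | the observation) ≈ 0.341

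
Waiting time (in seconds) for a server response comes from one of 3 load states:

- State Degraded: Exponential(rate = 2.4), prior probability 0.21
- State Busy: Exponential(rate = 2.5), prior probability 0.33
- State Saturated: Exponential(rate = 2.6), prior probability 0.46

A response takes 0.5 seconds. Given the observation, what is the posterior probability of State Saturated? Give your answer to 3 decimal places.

The responsibility of component k is P(Z=k) f_k(x) divided by Σ_j P(Z=j) f_j(x).
Evaluate each component's likelihood at the observed value:
  p_Degraded = 2.4·e^(−2.4·0.5) = 2.4·e^(−1.2000) = 0.722866
  p_Busy = 2.5·e^(−2.5·0.5) = 2.5·e^(−1.2500) = 0.716262
  p_Saturated = 2.6·e^(−2.6·0.5) = 2.6·e^(−1.3000) = 0.708583
Prior × likelihood for each component:
  P(Z=Degraded)·p_Degraded = 0.21 × 0.722866 = 0.151802
  P(Z=Busy)·p_Busy = 0.33 × 0.716262 = 0.236366
  P(Z=Saturated)·p_Saturated = 0.46 × 0.708583 = 0.325948
Marginal: 0.151802 + 0.236366 + 0.325948 = 0.714116
Responsibility of State Saturated: 0.325948 / 0.714116 ≈ 0.456

0.456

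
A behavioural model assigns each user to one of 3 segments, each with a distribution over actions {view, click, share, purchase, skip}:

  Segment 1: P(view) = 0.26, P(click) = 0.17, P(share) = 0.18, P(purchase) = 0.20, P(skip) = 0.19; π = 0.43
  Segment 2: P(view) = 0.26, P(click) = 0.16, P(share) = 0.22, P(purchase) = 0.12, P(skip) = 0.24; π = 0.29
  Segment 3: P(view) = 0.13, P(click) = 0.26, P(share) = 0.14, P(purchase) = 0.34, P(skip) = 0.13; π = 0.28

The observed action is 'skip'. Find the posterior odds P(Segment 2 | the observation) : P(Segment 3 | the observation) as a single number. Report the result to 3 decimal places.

The posterior odds equal the prior odds times the likelihood ratio: (P(Z=i)/P(Z=j))·(f_i(x)/f_j(x)).
Evaluate each component's likelihood at the observed value:
  f_1 = P(skip | comp) = 0.19
  f_2 = P(skip | comp) = 0.24
  f_3 = P(skip | comp) = 0.13
0.0696 / 0.0364 ≈ 1.912

1.912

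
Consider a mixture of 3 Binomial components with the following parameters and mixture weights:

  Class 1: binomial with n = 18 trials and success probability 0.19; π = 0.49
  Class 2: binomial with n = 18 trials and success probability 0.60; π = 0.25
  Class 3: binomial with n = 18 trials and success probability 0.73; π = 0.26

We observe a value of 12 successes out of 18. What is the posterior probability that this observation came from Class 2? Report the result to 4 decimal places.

Apply Bayes' rule: the posterior for each component is proportional to its prior times its likelihood at x.
Binomial probabilities:
  L_1 = 1.16045e-05
  L_2 = 0.165518
  L_3 = 0.164713
Weight by the priors:
  P(Z=1)·L_1 = 0.49 × 1.16045e-05 = 5.68618e-06
  P(Z=2)·L_2 = 0.25 × 0.165518 = 0.0413796
  P(Z=3)·L_3 = 0.26 × 0.164713 = 0.0428254
Marginal: 5.68618e-06 + 0.0413796 + 0.0428254 = 0.0842107
P(Class 2 | 12 successes out of 18) ≈ 0.4914

0.4914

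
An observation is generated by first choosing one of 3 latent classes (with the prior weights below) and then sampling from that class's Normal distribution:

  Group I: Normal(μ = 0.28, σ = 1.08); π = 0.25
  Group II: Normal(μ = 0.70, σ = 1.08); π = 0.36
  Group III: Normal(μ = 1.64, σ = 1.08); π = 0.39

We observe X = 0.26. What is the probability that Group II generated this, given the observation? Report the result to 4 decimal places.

By Bayes' theorem, P(k | x) = π_k f_k(x) / Σ_j π_j f_j(x).
Evaluate each component's likelihood at the observed value:
  f_I = 0.369328
  f_II = 0.339973
  f_III = 0.163285
Multiply by the mixture weights:
  π_I·f_I = 0.25 × 0.369328 = 0.0923319
  π_II·f_II = 0.36 × 0.339973 = 0.12239
  π_III·f_III = 0.39 × 0.163285 = 0.0636812
Marginal: 0.0923319 + 0.12239 + 0.0636812 = 0.278403
P(Group II | data) ≈ 0.4396

0.4396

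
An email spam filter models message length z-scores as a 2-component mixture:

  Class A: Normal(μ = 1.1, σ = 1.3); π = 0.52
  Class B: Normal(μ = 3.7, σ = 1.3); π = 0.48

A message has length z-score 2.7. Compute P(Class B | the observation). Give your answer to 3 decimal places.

P(component k | x) = P(Z=k)·f_k(x) / marginal(x), where marginal(x) = Σ_j P(Z=j)·f_j(x).
Normal densities:
  f_A = 0.143891
  f_B = 0.228285
Multiply by the mixture weights:
  P(Z=A)·f_A = 0.52 × 0.143891 = 0.0748233
  P(Z=B)·f_B = 0.48 × 0.228285 = 0.109577
Marginal: 0.0748233 + 0.109577 = 0.1844
Responsibility of Class B: 0.109577 / 0.1844 ≈ 0.594

0.594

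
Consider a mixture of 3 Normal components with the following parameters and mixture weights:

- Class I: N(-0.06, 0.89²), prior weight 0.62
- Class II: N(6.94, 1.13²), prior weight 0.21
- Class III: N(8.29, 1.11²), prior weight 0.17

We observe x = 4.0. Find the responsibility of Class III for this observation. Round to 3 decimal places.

0.014

By Bayes' theorem, P(k | x) = P(Z=k) f_k(x) / Σ_j P(Z=j) f_j(x).
Normal densities:
  L_I = (1/(0.89·√(2π)))·exp(−(4.0−-0.06)²/(2·0.89²)) = 0.448250·exp(-10.40500) = 1.35733e-05
  L_II = (1/(1.13·√(2π)))·exp(−(4.0−6.94)²/(2·1.13²)) = 0.353046·exp(-3.38460) = 0.0119651
  L_III = (1/(1.11·√(2π)))·exp(−(4.0−8.29)²/(2·1.11²)) = 0.359407·exp(-7.46859) = 0.000205125
Unnormalised posteriors:
  P(Z=I)·L_I = 0.62 × 1.35733e-05 = 8.41546e-06
  P(Z=II)·L_II = 0.21 × 0.0119651 = 0.00251268
  P(Z=III)·L_III = 0.17 × 0.000205125 = 3.48713e-05
Marginal: 8.41546e-06 + 0.00251268 + 3.48713e-05 = 0.00255596
P(Class III | data) = 3.48713e-05 / 0.00255596 ≈ 0.014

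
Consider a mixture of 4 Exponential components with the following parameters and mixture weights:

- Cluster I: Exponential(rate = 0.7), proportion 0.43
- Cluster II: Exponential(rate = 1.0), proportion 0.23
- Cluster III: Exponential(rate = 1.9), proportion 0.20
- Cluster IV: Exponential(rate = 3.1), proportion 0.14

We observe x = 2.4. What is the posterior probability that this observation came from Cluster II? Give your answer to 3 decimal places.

Posterior ∝ prior × likelihood, so P(k | x) ∝ π_k f_k(x); normalise over all components.
Component likelihoods at x = 2.4:
  p_I = 0.130462
  p_II = 0.090718
  p_III = 0.0198779
  p_IV = 0.00182058
Multiply by the mixture weights:
  π_I·p_I = 0.43 × 0.130462 = 0.0560986
  π_II·p_II = 0.23 × 0.090718 = 0.0208651
  π_III·p_III = 0.20 × 0.0198779 = 0.00397558
  π_IV·p_IV = 0.14 × 0.00182058 = 0.000254882
Sum: 0.0560986 + 0.0208651 + 0.00397558 + 0.000254882 = 0.0811942
Responsibility of Cluster II: 0.0208651 / 0.0811942 ≈ 0.257

0.257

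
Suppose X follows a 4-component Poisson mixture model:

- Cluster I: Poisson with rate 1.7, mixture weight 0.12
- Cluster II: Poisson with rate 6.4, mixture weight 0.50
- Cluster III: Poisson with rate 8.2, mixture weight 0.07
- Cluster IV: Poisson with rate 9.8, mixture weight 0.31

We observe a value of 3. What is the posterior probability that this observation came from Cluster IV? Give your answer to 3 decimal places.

The responsibility of component k is w_k f_k(x) divided by Σ_j w_j f_j(x).
Component likelihoods at x = 3:
  f_I = e^(−1.7)·1.7^3/3! = 0.149587
  f_II = e^(−6.4)·6.4^3/3! = 0.0725945
  f_III = e^(−8.2)·8.2^3/3! = 0.0252392
  f_IV = e^(−9.8)·9.8^3/3! = 0.00869843
Multiply by the mixture weights:
  w_I·f_I = 0.12 × 0.149587 = 0.0179505
  w_II·f_II = 0.50 × 0.0725945 = 0.0362973
  w_III·f_III = 0.07 × 0.0252392 = 0.00176674
  w_IV·f_IV = 0.31 × 0.00869843 = 0.00269651
Denominator: 0.0179505 + 0.0362973 + 0.00176674 + 0.00269651 = 0.058711
P(Cluster IV | data) = 0.00269651 / 0.058711 ≈ 0.046

0.046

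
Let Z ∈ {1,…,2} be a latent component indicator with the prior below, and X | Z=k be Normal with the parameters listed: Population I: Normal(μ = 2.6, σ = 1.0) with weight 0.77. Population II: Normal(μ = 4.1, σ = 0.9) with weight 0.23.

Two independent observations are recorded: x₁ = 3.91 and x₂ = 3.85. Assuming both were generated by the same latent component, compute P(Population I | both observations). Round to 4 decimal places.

0.3587

Apply Bayes' rule: the posterior for each component is proportional to its prior times its likelihood at x.
Since both observations come from the same component, the likelihood for component k is f_k(x₁)·f_k(x₂).
  p_I = [(1/(1.0·√(2π)))·exp(−(3.91−2.6)²/(2·1.0²)) = 0.398942·exp(-0.85805) = 0.169147] × [0.182649] = 0.0308945
  p_II = [(1/(0.9·√(2π)))·exp(−(3.91−4.1)²/(2·0.9²)) = 0.443269·exp(-0.02228) = 0.433501] × [0.426493] = 0.184885
Prior × likelihood for each component:
  w_I·p_I = 0.77 × 0.0308945 = 0.0237888
  w_II·p_II = 0.23 × 0.184885 = 0.0425236
Denominator: 0.0237888 + 0.0425236 = 0.0663124
P(Population I | x₁,x₂) ≈ 0.3587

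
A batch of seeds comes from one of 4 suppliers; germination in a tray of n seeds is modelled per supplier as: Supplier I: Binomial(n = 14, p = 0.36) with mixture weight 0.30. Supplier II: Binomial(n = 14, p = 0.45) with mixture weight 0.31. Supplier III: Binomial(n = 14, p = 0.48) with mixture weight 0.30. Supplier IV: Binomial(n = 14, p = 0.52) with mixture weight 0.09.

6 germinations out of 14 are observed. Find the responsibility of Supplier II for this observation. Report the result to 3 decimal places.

Apply Bayes' rule: the posterior for each component is proportional to its prior times its likelihood at x.
Component likelihoods at x = 6 germinations out of 14:
  f_I = C(14,6)·0.36^6·0.64^8 = 3003·0.00217678·0.0281475 = 0.183997
  f_II = C(14,6)·0.45^6·0.55^8 = 3003·0.00830377·0.00837339 = 0.208801
  f_III = C(14,6)·0.48^6·0.52^8 = 3003·0.0122306·0.00534597 = 0.196349
  f_IV = C(14,6)·0.52^6·0.48^8 = 3003·0.0197706·0.00281793 = 0.167304
Prior × likelihood for each component:
  w_I·f_I = 0.30 × 0.183997 = 0.055199
  w_II·f_II = 0.31 × 0.208801 = 0.0647282
  w_III·f_III = 0.30 × 0.196349 = 0.0589048
  w_IV·f_IV = 0.09 × 0.167304 = 0.0150573
Marginal: 0.055199 + 0.0647282 + 0.0589048 + 0.0150573 = 0.193889
P(Supplier II | 6 germinations out of 14) = 0.0647282 / 0.193889 ≈ 0.334

0.334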